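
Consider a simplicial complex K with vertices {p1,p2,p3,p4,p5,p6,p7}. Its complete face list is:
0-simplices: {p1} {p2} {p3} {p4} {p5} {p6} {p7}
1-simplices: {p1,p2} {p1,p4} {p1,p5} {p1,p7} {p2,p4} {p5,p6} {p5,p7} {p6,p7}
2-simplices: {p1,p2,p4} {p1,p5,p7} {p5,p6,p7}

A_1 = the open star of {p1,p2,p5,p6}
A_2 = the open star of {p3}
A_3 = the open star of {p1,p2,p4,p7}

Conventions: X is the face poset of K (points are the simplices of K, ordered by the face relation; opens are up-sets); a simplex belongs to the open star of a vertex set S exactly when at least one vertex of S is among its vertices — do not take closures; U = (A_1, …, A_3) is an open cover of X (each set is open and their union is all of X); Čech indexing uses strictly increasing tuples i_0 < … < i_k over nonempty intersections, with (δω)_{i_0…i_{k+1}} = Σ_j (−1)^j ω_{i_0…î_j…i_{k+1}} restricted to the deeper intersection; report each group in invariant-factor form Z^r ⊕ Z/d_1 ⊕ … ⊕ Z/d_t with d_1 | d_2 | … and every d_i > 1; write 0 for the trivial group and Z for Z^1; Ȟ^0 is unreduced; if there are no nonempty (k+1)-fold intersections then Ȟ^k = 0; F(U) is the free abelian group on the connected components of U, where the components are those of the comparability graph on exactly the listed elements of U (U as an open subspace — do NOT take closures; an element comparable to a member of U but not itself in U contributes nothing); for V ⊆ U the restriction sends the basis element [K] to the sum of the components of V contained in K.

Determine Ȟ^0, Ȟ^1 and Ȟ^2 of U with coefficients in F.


intersection data:
  A1={{p1},{p2},{p5},{p6},{p1,p2},{p1,p4},{p1,p5},{p1,p7},{p2,p4},{p5,p6},{p5,p7},{p6,p7},{p1,p2,p4},{p1,p5,p7},{p5,p6,p7}} A2={{p3}} A3={{p1},{p2},{p4},{p7},{p1,p2},{p1,p4},{p1,p5},{p1,p7},{p2,p4},{p5,p7},{p6,p7},{p1,p2,p4},{p1,p5,p7},{p5,p6,p7}}
  A13={{p1},{p2},{p1,p2},{p1,p4},{p1,p5},{p1,p7},{p2,p4},{p5,p7},{p6,p7},{p1,p2,p4},{p1,p5,p7},{p5,p6,p7}}
components per intersection:
  A1: {{p1},{p2},{p5},{p6},{p1,p2},{p1,p4},{p1,p5},{p1,p7},{p2,p4},{p5,p6},{p5,p7},{p6,p7},{p1,p2,p4},{p1,p5,p7},{p5,p6,p7}}
  A2: {{p3}}
  A3: {{p1},{p2},{p4},{p7},{p1,p2},{p1,p4},{p1,p5},{p1,p7},{p2,p4},{p5,p7},{p6,p7},{p1,p2,p4},{p1,p5,p7},{p5,p6,p7}}
  A13: {{p1},{p2},{p1,p2},{p1,p4},{p1,p5},{p1,p7},{p2,p4},{p5,p7},{p6,p7},{p1,p2,p4},{p1,p5,p7},{p5,p6,p7}}
C dims 3,1; δ0: rk 1, SNF 1^1
Ȟ^0 = (3 − 1) − 0 = 2, so Ȟ^0 ≅ Z^2
Ȟ^1 = (1 − 0) − 1 = 0, so Ȟ^1 ≅ 0
Ȟ^2 = (0 − 0) − 0 = 0, so Ȟ^2 ≅ 0

Ȟ^0 = Z^2,  Ȟ^1 = 0,  Ȟ^2 = 0


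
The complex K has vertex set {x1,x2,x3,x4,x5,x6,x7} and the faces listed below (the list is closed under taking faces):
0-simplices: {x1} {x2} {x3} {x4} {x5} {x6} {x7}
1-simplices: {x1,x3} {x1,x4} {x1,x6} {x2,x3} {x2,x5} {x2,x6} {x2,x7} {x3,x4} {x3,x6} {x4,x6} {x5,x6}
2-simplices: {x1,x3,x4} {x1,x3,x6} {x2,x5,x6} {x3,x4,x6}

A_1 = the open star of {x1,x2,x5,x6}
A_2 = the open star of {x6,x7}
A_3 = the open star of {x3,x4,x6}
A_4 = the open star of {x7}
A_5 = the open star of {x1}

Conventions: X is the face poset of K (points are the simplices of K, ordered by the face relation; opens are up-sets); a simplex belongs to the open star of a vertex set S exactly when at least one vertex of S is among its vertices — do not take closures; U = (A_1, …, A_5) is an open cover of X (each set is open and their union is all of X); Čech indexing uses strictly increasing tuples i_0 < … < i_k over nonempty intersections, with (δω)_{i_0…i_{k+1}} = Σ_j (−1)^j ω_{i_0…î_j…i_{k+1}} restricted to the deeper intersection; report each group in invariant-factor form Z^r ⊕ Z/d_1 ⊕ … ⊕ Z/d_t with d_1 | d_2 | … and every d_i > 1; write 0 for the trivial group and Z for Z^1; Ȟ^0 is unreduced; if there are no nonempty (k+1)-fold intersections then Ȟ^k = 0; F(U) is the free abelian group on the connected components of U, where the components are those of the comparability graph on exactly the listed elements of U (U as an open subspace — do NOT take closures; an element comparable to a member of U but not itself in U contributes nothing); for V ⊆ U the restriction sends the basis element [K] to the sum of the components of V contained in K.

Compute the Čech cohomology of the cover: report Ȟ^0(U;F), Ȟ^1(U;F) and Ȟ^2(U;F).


nonempty overlaps:
  A1={{x1},{x2},{x5},{x6},{x1,x3},{x1,x4},{x1,x6},{x2,x3},{x2,x5},{x2,x6},{x2,x7},{x3,x6},{x4,x6},{x5,x6},{x1,x3,x4},{x1,x3,x6},{x2,x5,x6},{x3,x4,x6}} A2={{x6},{x7},{x1,x6},{x2,x6},{x2,x7},{x3,x6},{x4,x6},{x5,x6},{x1,x3,x6},{x2,x5,x6},{x3,x4,x6}} A3={{x3},{x4},{x6},{x1,x3},{x1,x4},{x1,x6},{x2,x3},{x2,x6},{x3,x4},{x3,x6},{x4,x6},{x5,x6},{x1,x3,x4},{x1,x3,x6},{x2,x5,x6},{x3,x4,x6}} A4={{x7},{x2,x7}} A5={{x1},{x1,x3},{x1,x4},{x1,x6},{x1,x3,x4},{x1,x3,x6}}
  A12={{x6},{x1,x6},{x2,x6},{x2,x7},{x3,x6},{x4,x6},{x5,x6},{x1,x3,x6},{x2,x5,x6},{x3,x4,x6}} A13={{x6},{x1,x3},{x1,x4},{x1,x6},{x2,x3},{x2,x6},{x3,x6},{x4,x6},{x5,x6},{x1,x3,x4},{x1,x3,x6},{x2,x5,x6},{x3,x4,x6}} A14={{x2,x7}} A15={{x1},{x1,x3},{x1,x4},{x1,x6},{x1,x3,x4},{x1,x3,x6}} A23={{x6},{x1,x6},{x2,x6},{x3,x6},{x4,x6},{x5,x6},{x1,x3,x6},{x2,x5,x6},{x3,x4,x6}} A24={{x7},{x2,x7}} A25={{x1,x6},{x1,x3,x6}} A35={{x1,x3},{x1,x4},{x1,x6},{x1,x3,x4},{x1,x3,x6}}
  A123={{x6},{x1,x6},{x2,x6},{x3,x6},{x4,x6},{x5,x6},{x1,x3,x6},{x2,x5,x6},{x3,x4,x6}} A124={{x2,x7}} A125={{x1,x6},{x1,x3,x6}} A135={{x1,x3},{x1,x4},{x1,x6},{x1,x3,x4},{x1,x3,x6}} A235={{x1,x6},{x1,x3,x6}}
  A1235={{x1,x6},{x1,x3,x6}}
components per intersection:
  A1: {{x1},{x2},{x5},{x6},{x1,x3},{x1,x4},{x1,x6},{x2,x3},{x2,x5},{x2,x6},{x2,x7},{x3,x6},{x4,x6},{x5,x6},{x1,x3,x4},{x1,x3,x6},{x2,x5,x6},{x3,x4,x6}}
  A2: {{x6},{x1,x6},{x2,x6},{x3,x6},{x4,x6},{x5,x6},{x1,x3,x6},{x2,x5,x6},{x3,x4,x6}} {{x7},{x2,x7}}
  A3: {{x3},{x4},{x6},{x1,x3},{x1,x4},{x1,x6},{x2,x3},{x2,x6},{x3,x4},{x3,x6},{x4,x6},{x5,x6},{x1,x3,x4},{x1,x3,x6},{x2,x5,x6},{x3,x4,x6}}
  A4: {{x7},{x2,x7}}
  A5: {{x1},{x1,x3},{x1,x4},{x1,x6},{x1,x3,x4},{x1,x3,x6}}
  A12: {{x6},{x1,x6},{x2,x6},{x3,x6},{x4,x6},{x5,x6},{x1,x3,x6},{x2,x5,x6},{x3,x4,x6}} {{x2,x7}}
  A13: {{x6},{x1,x3},{x1,x4},{x1,x6},{x2,x6},{x3,x6},{x4,x6},{x5,x6},{x1,x3,x4},{x1,x3,x6},{x2,x5,x6},{x3,x4,x6}} {{x2,x3}}
  A14: {{x2,x7}}
  A15: {{x1},{x1,x3},{x1,x4},{x1,x6},{x1,x3,x4},{x1,x3,x6}}
  A23: {{x6},{x1,x6},{x2,x6},{x3,x6},{x4,x6},{x5,x6},{x1,x3,x6},{x2,x5,x6},{x3,x4,x6}}
  A24: {{x7},{x2,x7}}
  A25: {{x1,x6},{x1,x3,x6}}
  A35: {{x1,x3},{x1,x4},{x1,x6},{x1,x3,x4},{x1,x3,x6}}
  A123: {{x6},{x1,x6},{x2,x6},{x3,x6},{x4,x6},{x5,x6},{x1,x3,x6},{x2,x5,x6},{x3,x4,x6}}
  A124: {{x2,x7}}
  A125: {{x1,x6},{x1,x3,x6}}
  A135: {{x1,x3},{x1,x4},{x1,x6},{x1,x3,x4},{x1,x3,x6}}
  A235: {{x1,x6},{x1,x3,x6}}
  A1235: {{x1,x6},{x1,x3,x6}}
C dims 6,10,5,1; δ0: rk 5, SNF 1^5; δ1: rk 4, SNF 1^4; δ2: rk 1, SNF 1^1
degree 0: 6−5−0 = 1 → Ȟ^0 ≅ Z
degree 1: 10−4−5 = 1 → Ȟ^1 ≅ Z
degree 2: 5−1−4 = 0 → Ȟ^2 ≅ 0

Ȟ^0(U;F) ≅ Z; Ȟ^1(U;F) ≅ Z; Ȟ^2(U;F) ≅ 0


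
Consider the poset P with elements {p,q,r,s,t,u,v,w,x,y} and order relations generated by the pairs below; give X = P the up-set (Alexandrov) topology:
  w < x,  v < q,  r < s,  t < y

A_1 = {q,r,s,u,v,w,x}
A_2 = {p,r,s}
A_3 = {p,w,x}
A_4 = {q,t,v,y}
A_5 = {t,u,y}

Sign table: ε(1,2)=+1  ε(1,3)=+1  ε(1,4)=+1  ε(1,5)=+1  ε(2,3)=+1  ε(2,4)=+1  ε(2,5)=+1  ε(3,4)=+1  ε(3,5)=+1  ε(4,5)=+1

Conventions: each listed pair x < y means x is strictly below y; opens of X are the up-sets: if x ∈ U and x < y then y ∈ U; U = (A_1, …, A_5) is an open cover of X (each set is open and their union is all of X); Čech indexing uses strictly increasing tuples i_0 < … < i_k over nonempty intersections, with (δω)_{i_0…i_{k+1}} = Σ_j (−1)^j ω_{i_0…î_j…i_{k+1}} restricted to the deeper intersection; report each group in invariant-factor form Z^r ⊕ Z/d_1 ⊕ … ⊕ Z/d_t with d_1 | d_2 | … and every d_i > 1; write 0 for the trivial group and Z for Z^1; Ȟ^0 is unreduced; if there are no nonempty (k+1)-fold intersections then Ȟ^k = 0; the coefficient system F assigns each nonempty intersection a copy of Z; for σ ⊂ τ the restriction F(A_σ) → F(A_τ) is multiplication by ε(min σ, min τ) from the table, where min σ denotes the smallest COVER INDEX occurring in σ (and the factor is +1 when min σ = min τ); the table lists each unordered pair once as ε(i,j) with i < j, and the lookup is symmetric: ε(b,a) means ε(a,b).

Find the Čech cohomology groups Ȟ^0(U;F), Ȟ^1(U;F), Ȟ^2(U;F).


Ȟ^0 = Z, Ȟ^1 = Z^2 and Ȟ^2 = 0

nonempty intersections:
  A12={r,s} A13={w,x} A14={q,v} A15={u} A23={p} A45={t,y}
C dims 5,6; δ0: rk 4, SNF 1^4
Ȟ^0: (5−4)−0=1 ⇒ Z
Ȟ^1: (6−0)−4=2 ⇒ Z^2
Ȟ^2: (0−0)−0=0 ⇒ 0


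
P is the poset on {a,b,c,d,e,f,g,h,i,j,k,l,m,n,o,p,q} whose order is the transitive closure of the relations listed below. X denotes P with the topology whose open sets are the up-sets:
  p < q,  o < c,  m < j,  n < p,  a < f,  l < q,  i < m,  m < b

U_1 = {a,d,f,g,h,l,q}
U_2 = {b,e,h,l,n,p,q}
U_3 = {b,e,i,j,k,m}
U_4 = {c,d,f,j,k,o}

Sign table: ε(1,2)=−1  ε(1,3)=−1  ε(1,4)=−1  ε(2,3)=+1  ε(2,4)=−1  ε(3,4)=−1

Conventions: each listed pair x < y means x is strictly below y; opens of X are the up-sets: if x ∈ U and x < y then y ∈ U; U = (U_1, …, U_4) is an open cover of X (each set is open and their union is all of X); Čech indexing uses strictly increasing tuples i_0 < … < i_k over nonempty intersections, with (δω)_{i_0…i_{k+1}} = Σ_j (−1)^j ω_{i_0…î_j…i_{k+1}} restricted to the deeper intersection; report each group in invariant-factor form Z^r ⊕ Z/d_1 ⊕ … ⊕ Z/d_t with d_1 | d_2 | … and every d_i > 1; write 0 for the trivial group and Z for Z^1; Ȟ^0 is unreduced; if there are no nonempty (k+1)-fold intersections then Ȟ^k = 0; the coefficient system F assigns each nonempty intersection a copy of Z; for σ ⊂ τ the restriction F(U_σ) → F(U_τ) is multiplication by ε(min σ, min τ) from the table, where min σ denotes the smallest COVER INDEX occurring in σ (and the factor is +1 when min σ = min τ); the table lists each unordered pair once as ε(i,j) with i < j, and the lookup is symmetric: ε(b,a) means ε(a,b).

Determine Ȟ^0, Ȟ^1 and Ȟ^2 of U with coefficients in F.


nerve simplices:
  U12={h,l,q} U14={d,f} U23={b,e} U34={j,k}
C dims 4,4; δ0: rk 4, SNF 1^3·2
degree 0: 4−4−0 = 0 → Ȟ^0 ≅ 0
degree 1: 4−0−4 = 0 plus torsion [2] → Ȟ^1 ≅ Z/2
degree 2: 0−0−0 = 0 → Ȟ^2 ≅ 0

Ȟ^0 ≅ 0, Ȟ^1 ≅ Z/2 and Ȟ^2 ≅ 0


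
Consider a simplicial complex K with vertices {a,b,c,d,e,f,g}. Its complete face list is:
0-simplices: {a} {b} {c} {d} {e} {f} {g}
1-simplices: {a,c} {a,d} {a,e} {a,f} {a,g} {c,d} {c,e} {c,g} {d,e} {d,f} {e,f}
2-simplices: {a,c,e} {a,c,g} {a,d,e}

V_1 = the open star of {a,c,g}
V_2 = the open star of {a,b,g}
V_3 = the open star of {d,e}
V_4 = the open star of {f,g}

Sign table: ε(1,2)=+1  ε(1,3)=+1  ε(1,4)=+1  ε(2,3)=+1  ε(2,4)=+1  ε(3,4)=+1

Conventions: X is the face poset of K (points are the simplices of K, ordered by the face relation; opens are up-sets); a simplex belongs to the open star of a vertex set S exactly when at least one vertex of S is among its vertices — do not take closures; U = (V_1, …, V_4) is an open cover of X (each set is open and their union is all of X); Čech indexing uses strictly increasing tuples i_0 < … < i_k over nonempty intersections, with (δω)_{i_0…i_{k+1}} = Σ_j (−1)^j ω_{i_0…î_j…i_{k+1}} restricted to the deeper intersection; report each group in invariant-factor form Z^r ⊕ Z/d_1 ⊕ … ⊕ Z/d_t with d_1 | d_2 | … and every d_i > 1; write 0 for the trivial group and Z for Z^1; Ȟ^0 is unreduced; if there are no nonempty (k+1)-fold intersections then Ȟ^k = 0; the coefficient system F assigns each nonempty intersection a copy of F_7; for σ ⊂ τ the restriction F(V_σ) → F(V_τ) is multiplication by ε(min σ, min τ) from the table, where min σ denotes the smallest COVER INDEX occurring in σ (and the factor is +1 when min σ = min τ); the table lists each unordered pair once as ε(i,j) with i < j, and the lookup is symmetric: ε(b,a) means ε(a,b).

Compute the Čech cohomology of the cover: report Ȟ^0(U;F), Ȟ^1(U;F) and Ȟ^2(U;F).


Ȟ^0 = Z/7, Ȟ^1 = Z/7, Ȟ^2 = 0

nerve of the cover:
  V1={{a},{c},{g},{a,c},{a,d},{a,e},{a,f},{a,g},{c,d},{c,e},{c,g},{a,c,e},{a,c,g},{a,d,e}} V2={{a},{b},{g},{a,c},{a,d},{a,e},{a,f},{a,g},{c,g},{a,c,e},{a,c,g},{a,d,e}} V3={{d},{e},{a,d},{a,e},{c,d},{c,e},{d,e},{d,f},{e,f},{a,c,e},{a,d,e}} V4={{f},{g},{a,f},{a,g},{c,g},{d,f},{e,f},{a,c,g}}
  V12={{a},{g},{a,c},{a,d},{a,e},{a,f},{a,g},{c,g},{a,c,e},{a,c,g},{a,d,e}} V13={{a,d},{a,e},{c,d},{c,e},{a,c,e},{a,d,e}} V14={{g},{a,f},{a,g},{c,g},{a,c,g}} V23={{a,d},{a,e},{a,c,e},{a,d,e}} V24={{g},{a,f},{a,g},{c,g},{a,c,g}} V34={{d,f},{e,f}}
  V123={{a,d},{a,e},{a,c,e},{a,d,e}} V124={{g},{a,f},{a,g},{c,g},{a,c,g}}
C dims 4,6,2; δ0: rk_F7 3; δ1: rk_F7 2
Ȟ^0 = (4 − 3) − 0 = 1, so Ȟ^0 ≅ Z/7
Ȟ^1 = (6 − 2) − 3 = 1, so Ȟ^1 ≅ Z/7
Ȟ^2 = (2 − 0) − 2 = 0, so Ȟ^2 ≅ 0


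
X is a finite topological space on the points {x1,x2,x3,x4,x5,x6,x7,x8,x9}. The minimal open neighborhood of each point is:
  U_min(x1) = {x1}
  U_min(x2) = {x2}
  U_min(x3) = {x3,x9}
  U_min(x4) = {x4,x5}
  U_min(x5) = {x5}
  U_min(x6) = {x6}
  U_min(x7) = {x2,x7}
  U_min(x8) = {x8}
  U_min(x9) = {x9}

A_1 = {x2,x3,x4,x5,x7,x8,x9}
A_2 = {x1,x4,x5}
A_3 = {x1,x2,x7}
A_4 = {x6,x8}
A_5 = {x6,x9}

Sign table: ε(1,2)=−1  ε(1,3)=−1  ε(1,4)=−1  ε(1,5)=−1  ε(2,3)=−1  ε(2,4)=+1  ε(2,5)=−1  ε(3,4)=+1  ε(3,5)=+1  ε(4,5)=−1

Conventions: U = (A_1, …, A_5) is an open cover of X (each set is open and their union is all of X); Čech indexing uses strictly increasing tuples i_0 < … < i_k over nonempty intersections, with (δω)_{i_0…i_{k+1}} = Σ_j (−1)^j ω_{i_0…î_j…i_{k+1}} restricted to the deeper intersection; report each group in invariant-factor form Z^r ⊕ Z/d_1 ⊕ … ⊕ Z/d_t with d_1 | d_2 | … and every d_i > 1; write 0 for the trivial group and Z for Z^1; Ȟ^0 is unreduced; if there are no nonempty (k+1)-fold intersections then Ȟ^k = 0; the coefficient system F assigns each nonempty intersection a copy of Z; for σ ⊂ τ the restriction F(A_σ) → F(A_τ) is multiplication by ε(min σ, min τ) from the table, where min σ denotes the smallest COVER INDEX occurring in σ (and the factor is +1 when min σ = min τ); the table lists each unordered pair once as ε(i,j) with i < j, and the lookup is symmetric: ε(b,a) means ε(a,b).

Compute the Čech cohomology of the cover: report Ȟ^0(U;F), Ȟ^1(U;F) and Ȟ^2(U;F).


nerve of the cover:
  A12={x4,x5} A13={x2,x7} A14={x8} A15={x9} A23={x1} A45={x6}
C dims 5,6; δ0: rk 5, SNF 1^4·2
Ȟ^0 = (5 − 5) − 0 = 0, so Ȟ^0 ≅ 0
Ȟ^1 = (6 − 0) − 5 = 1 plus torsion [2], so Ȟ^1 ≅ Z ⊕ Z/2
Ȟ^2 = (0 − 0) − 0 = 0, so Ȟ^2 ≅ 0

Ȟ^0 = 0,  Ȟ^1 = Z ⊕ Z/2,  Ȟ^2 = 0


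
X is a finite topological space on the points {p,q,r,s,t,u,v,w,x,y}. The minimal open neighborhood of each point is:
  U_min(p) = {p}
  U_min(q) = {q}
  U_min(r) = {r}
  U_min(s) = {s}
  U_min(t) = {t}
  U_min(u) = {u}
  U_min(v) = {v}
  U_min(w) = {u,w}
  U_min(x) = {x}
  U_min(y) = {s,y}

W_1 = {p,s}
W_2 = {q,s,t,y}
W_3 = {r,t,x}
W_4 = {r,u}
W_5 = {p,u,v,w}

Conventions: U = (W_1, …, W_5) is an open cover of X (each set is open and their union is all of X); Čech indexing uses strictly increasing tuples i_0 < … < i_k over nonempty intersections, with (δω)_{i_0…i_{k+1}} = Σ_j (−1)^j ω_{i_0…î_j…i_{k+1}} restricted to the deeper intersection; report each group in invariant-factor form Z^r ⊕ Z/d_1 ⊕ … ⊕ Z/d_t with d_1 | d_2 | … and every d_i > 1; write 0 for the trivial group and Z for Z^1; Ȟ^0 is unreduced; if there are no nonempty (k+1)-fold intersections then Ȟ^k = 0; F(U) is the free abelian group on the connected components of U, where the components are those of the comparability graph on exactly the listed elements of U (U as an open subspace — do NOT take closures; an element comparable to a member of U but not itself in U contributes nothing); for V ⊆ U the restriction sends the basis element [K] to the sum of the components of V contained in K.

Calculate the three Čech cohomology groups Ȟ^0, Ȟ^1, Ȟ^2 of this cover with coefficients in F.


Ȟ^0 = Z^8; Ȟ^1 = 0; Ȟ^2 = 0

intersection data:
  W12={s} W15={p} W23={t} W34={r} W45={u}
components per intersection:
  W1: {p} {s}
  W2: {q} {s,y} {t}
  W3: {r} {t} {x}
  W4: {r} {u}
  W5: {p} {u,w} {v}
  W12: {s}
  W15: {p}
  W23: {t}
  W34: {r}
  W45: {u}
C dims 13,5; δ0: rk 5, SNF 1^5
Ȟ^0 = (13 − 5) − 0 = 8, so Ȟ^0 ≅ Z^8
Ȟ^1 = (5 − 0) − 5 = 0, so Ȟ^1 ≅ 0
Ȟ^2 = (0 − 0) − 0 = 0, so Ȟ^2 ≅ 0


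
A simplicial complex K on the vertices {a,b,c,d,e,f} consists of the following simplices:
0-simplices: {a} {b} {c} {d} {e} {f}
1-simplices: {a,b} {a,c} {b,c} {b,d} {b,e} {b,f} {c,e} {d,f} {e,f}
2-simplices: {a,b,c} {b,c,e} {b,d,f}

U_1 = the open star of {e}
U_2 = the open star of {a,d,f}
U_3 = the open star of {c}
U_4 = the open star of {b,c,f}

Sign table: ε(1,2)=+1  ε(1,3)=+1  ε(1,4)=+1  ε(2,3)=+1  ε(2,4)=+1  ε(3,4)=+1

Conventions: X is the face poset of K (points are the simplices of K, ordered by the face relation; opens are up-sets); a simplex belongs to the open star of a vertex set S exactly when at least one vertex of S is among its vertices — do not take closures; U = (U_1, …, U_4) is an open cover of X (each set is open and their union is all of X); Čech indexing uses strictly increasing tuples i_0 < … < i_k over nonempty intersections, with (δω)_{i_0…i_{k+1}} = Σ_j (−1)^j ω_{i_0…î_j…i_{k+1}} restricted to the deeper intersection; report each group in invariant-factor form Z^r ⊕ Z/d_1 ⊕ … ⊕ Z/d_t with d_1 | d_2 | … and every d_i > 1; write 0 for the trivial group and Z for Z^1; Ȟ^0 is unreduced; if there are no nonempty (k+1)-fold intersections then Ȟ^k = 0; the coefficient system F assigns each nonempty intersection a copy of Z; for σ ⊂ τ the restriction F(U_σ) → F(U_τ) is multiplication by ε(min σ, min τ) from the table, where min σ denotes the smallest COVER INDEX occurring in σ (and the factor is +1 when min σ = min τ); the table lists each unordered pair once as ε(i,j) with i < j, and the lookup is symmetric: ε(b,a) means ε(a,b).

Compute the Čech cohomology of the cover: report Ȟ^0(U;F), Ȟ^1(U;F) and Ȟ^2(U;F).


nonempty overlaps:
  U1={{e},{b,e},{c,e},{e,f},{b,c,e}} U2={{a},{d},{f},{a,b},{a,c},{b,d},{b,f},{d,f},{e,f},{a,b,c},{b,d,f}} U3={{c},{a,c},{b,c},{c,e},{a,b,c},{b,c,e}} U4={{b},{c},{f},{a,b},{a,c},{b,c},{b,d},{b,e},{b,f},{c,e},{d,f},{e,f},{a,b,c},{b,c,e},{b,d,f}}
  U12={{e,f}} U13={{c,e},{b,c,e}} U14={{b,e},{c,e},{e,f},{b,c,e}} U23={{a,c},{a,b,c}} U24={{f},{a,b},{a,c},{b,d},{b,f},{d,f},{e,f},{a,b,c},{b,d,f}} U34={{c},{a,c},{b,c},{c,e},{a,b,c},{b,c,e}}
  U124={{e,f}} U134={{c,e},{b,c,e}} U234={{a,c},{a,b,c}}
C dims 4,6,3; δ0: rk 3, SNF 1^3; δ1: rk 3, SNF 1^3
degree 0: 4−3−0 = 1 → Ȟ^0 ≅ Z
degree 1: 6−3−3 = 0 → Ȟ^1 ≅ 0
degree 2: 3−0−3 = 0 → Ȟ^2 ≅ 0

Ȟ^0 ≅ Z; Ȟ^1 ≅ 0; Ȟ^2 ≅ 0


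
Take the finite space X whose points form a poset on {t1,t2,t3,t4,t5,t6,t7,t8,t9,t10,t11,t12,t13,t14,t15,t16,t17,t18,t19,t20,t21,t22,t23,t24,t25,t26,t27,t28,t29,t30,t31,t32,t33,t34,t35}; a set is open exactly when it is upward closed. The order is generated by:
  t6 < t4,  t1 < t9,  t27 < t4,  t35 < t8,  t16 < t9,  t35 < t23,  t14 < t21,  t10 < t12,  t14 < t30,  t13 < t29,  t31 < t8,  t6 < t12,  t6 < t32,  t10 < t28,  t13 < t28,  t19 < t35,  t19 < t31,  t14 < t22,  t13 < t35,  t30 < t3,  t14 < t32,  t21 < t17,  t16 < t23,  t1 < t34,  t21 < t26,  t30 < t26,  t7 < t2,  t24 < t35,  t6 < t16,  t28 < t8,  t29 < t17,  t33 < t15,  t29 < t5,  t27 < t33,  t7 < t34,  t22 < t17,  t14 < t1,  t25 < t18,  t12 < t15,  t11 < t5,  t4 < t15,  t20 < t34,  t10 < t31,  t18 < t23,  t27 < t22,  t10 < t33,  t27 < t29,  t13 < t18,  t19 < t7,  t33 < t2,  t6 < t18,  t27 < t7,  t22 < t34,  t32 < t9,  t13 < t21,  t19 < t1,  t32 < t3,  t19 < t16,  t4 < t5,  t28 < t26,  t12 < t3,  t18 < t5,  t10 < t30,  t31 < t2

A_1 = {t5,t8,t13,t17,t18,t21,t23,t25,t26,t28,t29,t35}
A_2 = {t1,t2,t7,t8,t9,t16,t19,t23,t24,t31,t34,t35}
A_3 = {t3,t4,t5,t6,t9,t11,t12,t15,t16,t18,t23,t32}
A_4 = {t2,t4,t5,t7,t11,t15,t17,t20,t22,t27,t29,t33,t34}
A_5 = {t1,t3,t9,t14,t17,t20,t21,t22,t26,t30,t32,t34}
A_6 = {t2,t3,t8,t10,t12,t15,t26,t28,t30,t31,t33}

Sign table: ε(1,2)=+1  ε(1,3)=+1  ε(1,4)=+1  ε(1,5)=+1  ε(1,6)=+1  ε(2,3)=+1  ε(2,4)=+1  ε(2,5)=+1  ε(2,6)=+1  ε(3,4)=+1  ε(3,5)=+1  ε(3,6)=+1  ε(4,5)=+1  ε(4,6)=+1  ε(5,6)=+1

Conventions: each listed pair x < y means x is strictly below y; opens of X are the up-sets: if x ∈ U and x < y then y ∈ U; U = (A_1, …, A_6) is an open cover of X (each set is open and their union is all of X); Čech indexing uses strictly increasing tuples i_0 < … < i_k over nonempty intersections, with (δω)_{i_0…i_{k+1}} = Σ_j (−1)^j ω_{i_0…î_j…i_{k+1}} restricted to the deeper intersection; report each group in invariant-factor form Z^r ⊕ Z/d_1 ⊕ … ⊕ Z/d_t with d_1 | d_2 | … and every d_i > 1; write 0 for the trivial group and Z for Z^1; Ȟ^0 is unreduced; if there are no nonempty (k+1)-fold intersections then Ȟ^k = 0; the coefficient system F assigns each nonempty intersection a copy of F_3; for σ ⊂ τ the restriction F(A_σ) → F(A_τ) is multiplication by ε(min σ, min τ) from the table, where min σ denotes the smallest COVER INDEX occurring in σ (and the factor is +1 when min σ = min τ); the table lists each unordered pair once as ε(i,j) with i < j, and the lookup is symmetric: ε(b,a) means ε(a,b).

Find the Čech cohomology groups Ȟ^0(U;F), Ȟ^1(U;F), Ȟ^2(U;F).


nonempty intersections:
  A12={t8,t23,t35} A13={t5,t18,t23} A14={t5,t17,t29} A15={t17,t21,t26} A16={t8,t26,t28} A23={t9,t16,t23} A24={t2,t7,t34} A25={t1,t9,t34} A26={t2,t8,t31} A34={t4,t5,t11,t15} A35={t3,t9,t32} A36={t3,t12,t15} A45={t17,t20,t22,t34} A46={t2,t15,t33} A56={t3,t26,t30}
  A123={t23} A126={t8} A134={t5} A145={t17} A156={t26} A235={t9} A245={t34} A246={t2} A346={t15} A356={t3}
C dims 6,15,10; δ0: rk_F3 5; δ1: rk_F3 10
Ȟ^0: (6−5)−0=1 ⇒ Z/3
Ȟ^1: (15−10)−5=0 ⇒ 0
Ȟ^2: (10−0)−10=0 ⇒ 0

Ȟ^0 ≅ Z/3, Ȟ^1 ≅ 0 and Ȟ^2 ≅ 0


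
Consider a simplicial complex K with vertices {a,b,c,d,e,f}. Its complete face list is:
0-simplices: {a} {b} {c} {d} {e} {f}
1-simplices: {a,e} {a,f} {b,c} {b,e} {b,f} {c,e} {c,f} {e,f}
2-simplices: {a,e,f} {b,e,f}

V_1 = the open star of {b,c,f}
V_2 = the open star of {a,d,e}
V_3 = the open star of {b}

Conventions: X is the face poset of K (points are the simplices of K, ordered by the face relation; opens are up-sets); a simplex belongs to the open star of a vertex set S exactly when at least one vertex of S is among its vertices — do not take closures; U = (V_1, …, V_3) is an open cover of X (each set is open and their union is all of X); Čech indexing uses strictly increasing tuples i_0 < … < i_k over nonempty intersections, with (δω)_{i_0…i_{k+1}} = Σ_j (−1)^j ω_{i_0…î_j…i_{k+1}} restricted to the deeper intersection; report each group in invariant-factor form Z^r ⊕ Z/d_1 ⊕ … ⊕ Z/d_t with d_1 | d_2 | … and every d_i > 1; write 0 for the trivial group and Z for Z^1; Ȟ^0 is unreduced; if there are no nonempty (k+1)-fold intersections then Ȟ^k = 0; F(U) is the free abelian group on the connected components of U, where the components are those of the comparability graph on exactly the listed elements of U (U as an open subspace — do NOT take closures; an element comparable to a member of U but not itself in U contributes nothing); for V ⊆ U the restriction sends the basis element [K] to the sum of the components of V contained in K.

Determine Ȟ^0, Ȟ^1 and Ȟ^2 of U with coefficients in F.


Ȟ^0 ≅ Z^2,  Ȟ^1 ≅ Z,  Ȟ^2 ≅ 0

intersection data:
  V1={{b},{c},{f},{a,f},{b,c},{b,e},{b,f},{c,e},{c,f},{e,f},{a,e,f},{b,e,f}} V2={{a},{d},{e},{a,e},{a,f},{b,e},{c,e},{e,f},{a,e,f},{b,e,f}} V3={{b},{b,c},{b,e},{b,f},{b,e,f}}
  V12={{a,f},{b,e},{c,e},{e,f},{a,e,f},{b,e,f}} V13={{b},{b,c},{b,e},{b,f},{b,e,f}} V23={{b,e},{b,e,f}}
  V123={{b,e},{b,e,f}}
components per intersection:
  V1: {{b},{c},{f},{a,f},{b,c},{b,e},{b,f},{c,e},{c,f},{e,f},{a,e,f},{b,e,f}}
  V2: {{a},{e},{a,e},{a,f},{b,e},{c,e},{e,f},{a,e,f},{b,e,f}} {{d}}
  V3: {{b},{b,c},{b,e},{b,f},{b,e,f}}
  V12: {{a,f},{b,e},{e,f},{a,e,f},{b,e,f}} {{c,e}}
  V13: {{b},{b,c},{b,e},{b,f},{b,e,f}}
  V23: {{b,e},{b,e,f}}
  V123: {{b,e},{b,e,f}}
C dims 4,4,1; δ0: rk 2, SNF 1^2; δ1: rk 1, SNF 1^1
Ȟ^0 = (4 − 2) − 0 = 2, so Ȟ^0 ≅ Z^2
Ȟ^1 = (4 − 1) − 2 = 1, so Ȟ^1 ≅ Z
Ȟ^2 = (1 − 0) − 1 = 0, so Ȟ^2 ≅ 0


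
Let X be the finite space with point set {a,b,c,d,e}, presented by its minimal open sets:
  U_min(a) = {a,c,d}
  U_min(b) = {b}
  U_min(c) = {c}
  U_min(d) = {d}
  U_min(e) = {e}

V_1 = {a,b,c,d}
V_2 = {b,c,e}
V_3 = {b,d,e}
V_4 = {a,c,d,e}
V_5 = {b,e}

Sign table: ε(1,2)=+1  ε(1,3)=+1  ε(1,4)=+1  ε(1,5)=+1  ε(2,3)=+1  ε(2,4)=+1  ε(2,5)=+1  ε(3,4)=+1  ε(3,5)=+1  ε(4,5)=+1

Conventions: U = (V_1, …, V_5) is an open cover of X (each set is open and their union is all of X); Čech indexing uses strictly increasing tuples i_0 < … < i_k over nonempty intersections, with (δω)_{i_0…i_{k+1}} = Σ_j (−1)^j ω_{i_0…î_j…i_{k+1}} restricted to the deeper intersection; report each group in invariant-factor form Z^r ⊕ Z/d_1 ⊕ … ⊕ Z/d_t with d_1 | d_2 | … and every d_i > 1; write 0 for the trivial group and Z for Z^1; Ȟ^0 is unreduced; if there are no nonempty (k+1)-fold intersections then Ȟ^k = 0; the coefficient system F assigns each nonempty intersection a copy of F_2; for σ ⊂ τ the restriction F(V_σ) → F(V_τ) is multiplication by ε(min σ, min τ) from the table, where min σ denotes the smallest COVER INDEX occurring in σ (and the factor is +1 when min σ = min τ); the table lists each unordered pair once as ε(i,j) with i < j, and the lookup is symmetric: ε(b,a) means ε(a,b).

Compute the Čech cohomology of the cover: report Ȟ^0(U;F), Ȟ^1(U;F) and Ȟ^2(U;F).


Ȟ^0 = Z/2, Ȟ^1 = 0, Ȟ^2 = Z/2

nonempty intersections:
  V12={b,c} V13={b,d} V14={a,c,d} V15={b} V23={b,e} V24={c,e} V25={b,e} V34={d,e} V35={b,e} V45={e}
  V123={b} V124={c} V125={b} V134={d} V135={b} V234={e} V235={b,e} V245={e} V345={e}
  V1235={b} V2345={e}
C dims 5,10,9,2; δ0: rk_F2 4; δ1: rk_F2 6; δ2: rk_F2 2
Ȟ^0: (5−4)−0=1 ⇒ Z/2
Ȟ^1: (10−6)−4=0 ⇒ 0
Ȟ^2: (9−2)−6=1 ⇒ Z/2


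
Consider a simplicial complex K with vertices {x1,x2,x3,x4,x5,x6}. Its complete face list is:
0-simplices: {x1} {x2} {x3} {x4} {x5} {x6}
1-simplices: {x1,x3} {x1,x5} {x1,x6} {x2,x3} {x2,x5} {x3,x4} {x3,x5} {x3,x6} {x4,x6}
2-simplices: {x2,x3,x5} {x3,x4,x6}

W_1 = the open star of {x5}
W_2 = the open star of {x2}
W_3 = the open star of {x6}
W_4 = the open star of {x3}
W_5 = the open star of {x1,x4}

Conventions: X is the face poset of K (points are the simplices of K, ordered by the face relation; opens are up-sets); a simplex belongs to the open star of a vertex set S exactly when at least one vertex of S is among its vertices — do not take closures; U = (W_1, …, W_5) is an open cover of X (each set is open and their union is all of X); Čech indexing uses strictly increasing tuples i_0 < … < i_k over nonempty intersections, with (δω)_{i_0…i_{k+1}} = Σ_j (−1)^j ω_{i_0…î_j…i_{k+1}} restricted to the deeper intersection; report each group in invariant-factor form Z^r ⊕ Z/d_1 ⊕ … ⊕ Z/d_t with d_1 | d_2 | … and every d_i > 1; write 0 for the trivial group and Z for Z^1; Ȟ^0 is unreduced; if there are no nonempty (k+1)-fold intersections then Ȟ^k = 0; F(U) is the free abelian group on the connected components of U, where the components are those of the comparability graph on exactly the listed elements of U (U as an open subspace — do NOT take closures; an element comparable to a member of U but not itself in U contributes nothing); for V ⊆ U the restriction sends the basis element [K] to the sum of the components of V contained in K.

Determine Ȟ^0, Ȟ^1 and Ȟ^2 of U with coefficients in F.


cover nerve:
  W1={{x5},{x1,x5},{x2,x5},{x3,x5},{x2,x3,x5}} W2={{x2},{x2,x3},{x2,x5},{x2,x3,x5}} W3={{x6},{x1,x6},{x3,x6},{x4,x6},{x3,x4,x6}} W4={{x3},{x1,x3},{x2,x3},{x3,x4},{x3,x5},{x3,x6},{x2,x3,x5},{x3,x4,x6}} W5={{x1},{x4},{x1,x3},{x1,x5},{x1,x6},{x3,x4},{x4,x6},{x3,x4,x6}}
  W12={{x2,x5},{x2,x3,x5}} W14={{x3,x5},{x2,x3,x5}} W15={{x1,x5}} W24={{x2,x3},{x2,x3,x5}} W34={{x3,x6},{x3,x4,x6}} W35={{x1,x6},{x4,x6},{x3,x4,x6}} W45={{x1,x3},{x3,x4},{x3,x4,x6}}
  W124={{x2,x3,x5}} W345={{x3,x4,x6}}
components per intersection:
  W1: {{x5},{x1,x5},{x2,x5},{x3,x5},{x2,x3,x5}}
  W2: {{x2},{x2,x3},{x2,x5},{x2,x3,x5}}
  W3: {{x6},{x1,x6},{x3,x6},{x4,x6},{x3,x4,x6}}
  W4: {{x3},{x1,x3},{x2,x3},{x3,x4},{x3,x5},{x3,x6},{x2,x3,x5},{x3,x4,x6}}
  W5: {{x1},{x1,x3},{x1,x5},{x1,x6}} {{x4},{x3,x4},{x4,x6},{x3,x4,x6}}
  W12: {{x2,x5},{x2,x3,x5}}
  W14: {{x3,x5},{x2,x3,x5}}
  W15: {{x1,x5}}
  W24: {{x2,x3},{x2,x3,x5}}
  W34: {{x3,x6},{x3,x4,x6}}
  W35: {{x1,x6}} {{x4,x6},{x3,x4,x6}}
  W45: {{x1,x3}} {{x3,x4},{x3,x4,x6}}
  W124: {{x2,x3,x5}}
  W345: {{x3,x4,x6}}
C dims 6,9,2; δ0: rk 5, SNF 1^5; δ1: rk 2, SNF 1^2
Ȟ^0: (6−5)−0=1 ⇒ Z
Ȟ^1: (9−2)−5=2 ⇒ Z^2
Ȟ^2: (2−0)−2=0 ⇒ 0

Ȟ^0 ≅ Z, Ȟ^1 ≅ Z^2 and Ȟ^2 ≅ 0


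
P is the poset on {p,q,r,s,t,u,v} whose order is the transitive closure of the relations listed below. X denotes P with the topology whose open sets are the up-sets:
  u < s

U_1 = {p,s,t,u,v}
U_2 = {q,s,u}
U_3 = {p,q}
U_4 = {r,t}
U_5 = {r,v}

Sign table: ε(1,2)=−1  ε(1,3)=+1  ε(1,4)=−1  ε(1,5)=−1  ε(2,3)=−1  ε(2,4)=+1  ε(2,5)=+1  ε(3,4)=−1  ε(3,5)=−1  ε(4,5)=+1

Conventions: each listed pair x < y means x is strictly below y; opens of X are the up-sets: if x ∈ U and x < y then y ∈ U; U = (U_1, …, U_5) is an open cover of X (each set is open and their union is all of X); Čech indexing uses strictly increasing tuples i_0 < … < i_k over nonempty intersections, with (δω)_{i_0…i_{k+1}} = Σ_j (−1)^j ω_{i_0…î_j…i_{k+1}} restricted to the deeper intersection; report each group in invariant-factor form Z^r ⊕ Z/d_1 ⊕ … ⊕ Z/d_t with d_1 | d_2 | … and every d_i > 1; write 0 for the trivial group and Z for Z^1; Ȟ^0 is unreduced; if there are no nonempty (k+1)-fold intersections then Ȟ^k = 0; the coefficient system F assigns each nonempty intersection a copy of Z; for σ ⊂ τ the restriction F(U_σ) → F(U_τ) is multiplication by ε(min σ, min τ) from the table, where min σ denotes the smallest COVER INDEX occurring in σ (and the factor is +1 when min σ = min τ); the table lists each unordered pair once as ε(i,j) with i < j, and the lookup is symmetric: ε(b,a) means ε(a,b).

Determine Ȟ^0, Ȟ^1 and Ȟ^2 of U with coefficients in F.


Ȟ^0 = Z,  Ȟ^1 = Z^2,  Ȟ^2 = 0

nonempty intersections:
  U12={s,u} U13={p} U14={t} U15={v} U23={q} U45={r}
C dims 5,6; δ0: rk 4, SNF 1^4
Ȟ^0: (5−4)−0=1 ⇒ Z
Ȟ^1: (6−0)−4=2 ⇒ Z^2
Ȟ^2: (0−0)−0=0 ⇒ 0


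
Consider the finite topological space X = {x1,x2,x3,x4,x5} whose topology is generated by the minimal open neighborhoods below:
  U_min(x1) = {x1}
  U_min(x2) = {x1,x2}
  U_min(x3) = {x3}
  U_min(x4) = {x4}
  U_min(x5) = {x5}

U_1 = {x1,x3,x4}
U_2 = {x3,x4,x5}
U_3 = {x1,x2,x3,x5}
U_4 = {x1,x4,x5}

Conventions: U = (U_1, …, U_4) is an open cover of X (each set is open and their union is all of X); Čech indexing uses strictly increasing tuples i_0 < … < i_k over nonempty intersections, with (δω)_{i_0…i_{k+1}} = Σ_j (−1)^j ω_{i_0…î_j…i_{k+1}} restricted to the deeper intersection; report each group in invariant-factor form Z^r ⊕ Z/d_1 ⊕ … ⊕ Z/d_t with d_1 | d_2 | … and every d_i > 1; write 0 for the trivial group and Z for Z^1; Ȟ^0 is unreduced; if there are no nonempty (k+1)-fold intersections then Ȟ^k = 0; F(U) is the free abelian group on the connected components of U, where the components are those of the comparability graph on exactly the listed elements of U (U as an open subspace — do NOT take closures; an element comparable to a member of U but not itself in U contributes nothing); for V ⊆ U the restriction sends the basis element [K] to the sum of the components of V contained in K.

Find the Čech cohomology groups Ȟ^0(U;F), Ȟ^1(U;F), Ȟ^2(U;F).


cover nerve:
  U12={x3,x4} U13={x1,x3} U14={x1,x4} U23={x3,x5} U24={x4,x5} U34={x1,x5}
  U123={x3} U124={x4} U134={x1} U234={x5}
components per intersection:
  U1: {x1} {x3} {x4}
  U2: {x3} {x4} {x5}
  U3: {x1,x2} {x3} {x5}
  U4: {x1} {x4} {x5}
  U12: {x3} {x4}
  U13: {x1} {x3}
  U14: {x1} {x4}
  U23: {x3} {x5}
  U24: {x4} {x5}
  U34: {x1} {x5}
  U123: {x3}
  U124: {x4}
  U134: {x1}
  U234: {x5}
C dims 12,12,4; δ0: rk 8, SNF 1^8; δ1: rk 4, SNF 1^4
Ȟ^0: (12−8)−0=4 ⇒ Z^4
Ȟ^1: (12−4)−8=0 ⇒ 0
Ȟ^2: (4−0)−4=0 ⇒ 0

Ȟ^0 = Z^4; Ȟ^1 = 0; Ȟ^2 = 0


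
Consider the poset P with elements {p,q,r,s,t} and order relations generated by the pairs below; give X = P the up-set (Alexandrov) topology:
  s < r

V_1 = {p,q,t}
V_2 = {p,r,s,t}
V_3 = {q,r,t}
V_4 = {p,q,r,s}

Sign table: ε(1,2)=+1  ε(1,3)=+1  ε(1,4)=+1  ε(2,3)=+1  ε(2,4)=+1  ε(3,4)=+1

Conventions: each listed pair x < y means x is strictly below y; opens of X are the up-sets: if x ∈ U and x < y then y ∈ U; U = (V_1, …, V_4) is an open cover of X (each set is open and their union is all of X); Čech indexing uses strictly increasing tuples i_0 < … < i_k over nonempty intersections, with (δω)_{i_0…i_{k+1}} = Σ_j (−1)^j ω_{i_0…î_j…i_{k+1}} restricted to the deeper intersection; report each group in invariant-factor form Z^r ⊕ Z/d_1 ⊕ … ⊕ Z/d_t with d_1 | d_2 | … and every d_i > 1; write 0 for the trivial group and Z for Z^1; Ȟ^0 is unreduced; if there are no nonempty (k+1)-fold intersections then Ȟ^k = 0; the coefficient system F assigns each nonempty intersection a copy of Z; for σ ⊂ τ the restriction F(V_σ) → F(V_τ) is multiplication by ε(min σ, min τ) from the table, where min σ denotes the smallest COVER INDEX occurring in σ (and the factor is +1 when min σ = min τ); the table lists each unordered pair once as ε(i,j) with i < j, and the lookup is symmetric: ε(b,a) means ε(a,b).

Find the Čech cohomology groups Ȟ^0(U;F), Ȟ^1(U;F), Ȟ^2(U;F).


Ȟ^0(U;F) ≅ Z, Ȟ^1(U;F) ≅ 0 and Ȟ^2(U;F) ≅ Z

nerve of the cover:
  V12={p,t} V13={q,t} V14={p,q} V23={r,t} V24={p,r,s} V34={q,r}
  V123={t} V124={p} V134={q} V234={r}
C dims 4,6,4; δ0: rk 3, SNF 1^3; δ1: rk 3, SNF 1^3
Ȟ^0 = (4 − 3) − 0 = 1, so Ȟ^0 ≅ Z
Ȟ^1 = (6 − 3) − 3 = 0, so Ȟ^1 ≅ 0
Ȟ^2 = (4 − 0) − 3 = 1, so Ȟ^2 ≅ Z


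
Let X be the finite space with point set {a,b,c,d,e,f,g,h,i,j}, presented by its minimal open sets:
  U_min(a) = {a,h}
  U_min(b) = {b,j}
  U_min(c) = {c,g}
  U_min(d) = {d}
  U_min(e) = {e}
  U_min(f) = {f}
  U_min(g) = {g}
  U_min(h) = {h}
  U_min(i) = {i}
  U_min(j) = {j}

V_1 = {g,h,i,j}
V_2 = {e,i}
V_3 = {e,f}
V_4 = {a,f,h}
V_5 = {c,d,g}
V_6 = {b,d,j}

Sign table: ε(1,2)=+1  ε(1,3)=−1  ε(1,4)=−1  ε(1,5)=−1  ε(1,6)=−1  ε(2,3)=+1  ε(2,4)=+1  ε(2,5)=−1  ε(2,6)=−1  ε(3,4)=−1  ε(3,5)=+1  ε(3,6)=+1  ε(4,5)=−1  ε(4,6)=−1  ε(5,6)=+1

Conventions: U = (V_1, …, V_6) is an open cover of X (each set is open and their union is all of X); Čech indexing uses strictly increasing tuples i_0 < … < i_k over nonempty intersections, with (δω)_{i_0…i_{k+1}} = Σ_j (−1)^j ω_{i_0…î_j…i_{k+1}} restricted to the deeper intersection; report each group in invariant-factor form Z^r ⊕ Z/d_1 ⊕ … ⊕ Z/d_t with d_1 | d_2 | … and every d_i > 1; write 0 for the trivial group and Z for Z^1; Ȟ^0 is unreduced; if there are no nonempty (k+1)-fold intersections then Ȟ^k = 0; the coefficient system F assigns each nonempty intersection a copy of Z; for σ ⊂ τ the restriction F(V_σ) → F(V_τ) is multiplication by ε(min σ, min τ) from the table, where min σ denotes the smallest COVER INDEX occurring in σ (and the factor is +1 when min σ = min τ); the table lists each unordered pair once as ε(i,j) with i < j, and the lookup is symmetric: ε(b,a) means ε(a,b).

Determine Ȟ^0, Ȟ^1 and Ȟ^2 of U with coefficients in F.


Ȟ^0 ≅ Z; Ȟ^1 ≅ Z^2; Ȟ^2 ≅ 0

nerve of the cover:
  V12={i} V14={h} V15={g} V16={j} V23={e} V34={f} V56={d}
C dims 6,7; δ0: rk 5, SNF 1^5
Ȟ^0 = (6 − 5) − 0 = 1, so Ȟ^0 ≅ Z
Ȟ^1 = (7 − 0) − 5 = 2, so Ȟ^1 ≅ Z^2
Ȟ^2 = (0 − 0) − 0 = 0, so Ȟ^2 ≅ 0


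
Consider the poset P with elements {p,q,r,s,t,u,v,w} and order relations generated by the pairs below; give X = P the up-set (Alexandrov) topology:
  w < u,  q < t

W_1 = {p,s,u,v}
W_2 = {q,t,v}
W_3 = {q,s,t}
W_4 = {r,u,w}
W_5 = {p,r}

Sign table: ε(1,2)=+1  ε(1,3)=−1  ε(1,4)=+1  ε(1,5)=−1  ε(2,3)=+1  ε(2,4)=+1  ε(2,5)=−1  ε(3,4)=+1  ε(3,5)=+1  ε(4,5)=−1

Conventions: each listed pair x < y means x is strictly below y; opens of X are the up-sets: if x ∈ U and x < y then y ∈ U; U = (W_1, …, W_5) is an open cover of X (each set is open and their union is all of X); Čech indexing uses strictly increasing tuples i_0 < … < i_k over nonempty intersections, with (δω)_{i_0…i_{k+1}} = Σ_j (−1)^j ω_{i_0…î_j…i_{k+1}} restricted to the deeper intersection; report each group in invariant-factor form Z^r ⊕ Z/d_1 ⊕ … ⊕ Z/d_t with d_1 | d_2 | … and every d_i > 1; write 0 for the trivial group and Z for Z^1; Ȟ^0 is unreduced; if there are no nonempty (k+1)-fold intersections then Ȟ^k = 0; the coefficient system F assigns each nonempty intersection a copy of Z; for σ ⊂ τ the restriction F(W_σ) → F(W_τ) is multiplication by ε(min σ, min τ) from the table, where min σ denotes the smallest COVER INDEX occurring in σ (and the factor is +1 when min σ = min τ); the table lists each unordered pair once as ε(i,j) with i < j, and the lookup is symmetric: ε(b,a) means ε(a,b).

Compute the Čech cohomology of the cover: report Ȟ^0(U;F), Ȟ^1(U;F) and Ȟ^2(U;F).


Ȟ^0 = 0; Ȟ^1 = Z ⊕ Z/2; Ȟ^2 = 0

intersection data:
  W12={v} W13={s} W14={u} W15={p} W23={q,t} W45={r}
C dims 5,6; δ0: rk 5, SNF 1^4·2
Ȟ^0 = (5 − 5) − 0 = 0, so Ȟ^0 ≅ 0
Ȟ^1 = (6 − 0) − 5 = 1 plus torsion [2], so Ȟ^1 ≅ Z ⊕ Z/2
Ȟ^2 = (0 − 0) − 0 = 0, so Ȟ^2 ≅ 0


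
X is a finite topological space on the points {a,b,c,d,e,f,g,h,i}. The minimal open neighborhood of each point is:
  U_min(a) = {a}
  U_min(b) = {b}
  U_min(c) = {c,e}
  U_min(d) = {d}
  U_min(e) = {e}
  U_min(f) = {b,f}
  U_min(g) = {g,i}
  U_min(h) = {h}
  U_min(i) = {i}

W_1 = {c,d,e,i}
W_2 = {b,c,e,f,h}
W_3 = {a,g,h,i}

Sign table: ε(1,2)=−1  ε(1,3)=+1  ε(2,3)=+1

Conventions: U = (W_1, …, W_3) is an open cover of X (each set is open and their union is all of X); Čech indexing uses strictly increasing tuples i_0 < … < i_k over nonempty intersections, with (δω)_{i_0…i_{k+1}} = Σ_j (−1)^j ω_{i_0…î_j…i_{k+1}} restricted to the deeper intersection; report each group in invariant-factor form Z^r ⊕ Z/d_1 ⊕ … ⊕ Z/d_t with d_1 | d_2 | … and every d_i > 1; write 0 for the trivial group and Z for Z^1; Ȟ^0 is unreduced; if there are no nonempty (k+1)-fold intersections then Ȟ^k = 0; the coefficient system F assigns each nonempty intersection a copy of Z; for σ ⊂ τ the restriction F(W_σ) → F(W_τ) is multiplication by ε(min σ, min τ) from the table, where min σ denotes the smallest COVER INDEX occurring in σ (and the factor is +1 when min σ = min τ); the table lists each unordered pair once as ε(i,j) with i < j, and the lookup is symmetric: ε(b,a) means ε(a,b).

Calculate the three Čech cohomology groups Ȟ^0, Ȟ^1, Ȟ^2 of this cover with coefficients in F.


nerve simplices:
  W12={c,e} W13={i} W23={h}
C dims 3,3; δ0: rk 3, SNF 1^2·2
degree 0: 3−3−0 = 0 → Ȟ^0 ≅ 0
degree 1: 3−0−3 = 0 plus torsion [2] → Ȟ^1 ≅ Z/2
degree 2: 0−0−0 = 0 → Ȟ^2 ≅ 0

Ȟ^0 = 0; Ȟ^1 = Z/2; Ȟ^2 = 0


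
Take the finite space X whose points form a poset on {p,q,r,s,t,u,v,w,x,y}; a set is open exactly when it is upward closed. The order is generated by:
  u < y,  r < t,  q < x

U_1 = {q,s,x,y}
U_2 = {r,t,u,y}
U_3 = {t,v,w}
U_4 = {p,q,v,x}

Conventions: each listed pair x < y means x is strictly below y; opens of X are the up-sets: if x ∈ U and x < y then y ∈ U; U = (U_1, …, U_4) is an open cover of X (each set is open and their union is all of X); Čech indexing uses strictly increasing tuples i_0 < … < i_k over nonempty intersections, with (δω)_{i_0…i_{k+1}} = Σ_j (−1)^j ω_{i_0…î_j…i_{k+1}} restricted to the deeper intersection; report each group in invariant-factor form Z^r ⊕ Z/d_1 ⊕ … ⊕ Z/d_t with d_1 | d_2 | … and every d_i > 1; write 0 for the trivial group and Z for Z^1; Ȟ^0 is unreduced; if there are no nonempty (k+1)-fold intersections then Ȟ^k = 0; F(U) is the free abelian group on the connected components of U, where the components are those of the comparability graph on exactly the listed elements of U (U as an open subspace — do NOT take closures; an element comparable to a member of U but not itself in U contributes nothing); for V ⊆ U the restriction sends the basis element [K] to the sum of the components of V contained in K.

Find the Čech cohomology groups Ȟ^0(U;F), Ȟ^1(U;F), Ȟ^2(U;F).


cover nerve:
  U12={y} U14={q,x} U23={t} U34={v}
components per intersection:
  U1: {q,x} {s} {y}
  U2: {r,t} {u,y}
  U3: {t} {v} {w}
  U4: {p} {q,x} {v}
  U12: {y}
  U14: {q,x}
  U23: {t}
  U34: {v}
C dims 11,4; δ0: rk 4, SNF 1^4
Ȟ^0: (11−4)−0=7 ⇒ Z^7
Ȟ^1: (4−0)−4=0 ⇒ 0
Ȟ^2: (0−0)−0=0 ⇒ 0

Ȟ^0 ≅ Z^7, Ȟ^1 ≅ 0 and Ȟ^2 ≅ 0
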